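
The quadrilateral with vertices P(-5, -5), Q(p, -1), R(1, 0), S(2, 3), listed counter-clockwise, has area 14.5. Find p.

3

The doubled signed area Σ (x_i y_{i+1} − x_{i+1} y_i) is linear in p.
With p=0 it equals 14; the coefficient of p is 5 (from the two edges through Q).
So 5·p + 14 = 2·14.5 = 29 ⇒ p = 3.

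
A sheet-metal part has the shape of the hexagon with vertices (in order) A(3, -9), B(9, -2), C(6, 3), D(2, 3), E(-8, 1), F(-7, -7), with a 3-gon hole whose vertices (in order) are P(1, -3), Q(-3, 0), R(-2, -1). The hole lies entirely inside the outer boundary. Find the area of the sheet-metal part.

149

Outer boundary:
Cross-terms: 75, 39, 12, 26, 63, 84  ⇒  Σ = 299
Area = |Σ|/2 = 149.5.
Hole:
Apply Gauss's area formula: 2A = Σ (x_i·y_{i+1} − x_{i+1}·y_i), indices taken mod 3.
Σ = (-9) + (3) + (7) = 1
Area = |Σ|/2 = 0.5.
Net area = 149.5 − 0.5 = 149.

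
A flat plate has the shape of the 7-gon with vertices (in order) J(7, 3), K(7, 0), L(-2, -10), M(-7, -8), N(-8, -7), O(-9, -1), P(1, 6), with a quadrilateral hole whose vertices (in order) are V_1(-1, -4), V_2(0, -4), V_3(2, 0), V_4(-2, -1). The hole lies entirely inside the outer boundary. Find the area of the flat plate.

Outer boundary:
Σ = (-21) + (-70) + (-54) + (-15) + (-55) + (-53) + (-39) = -307
Area = |Σ|/2 = 153.5.
Hole:
Apply the surveyor's formula: 2A = Σ (x_i·y_{i+1} − x_{i+1}·y_i), indices taken mod 4.
V_1→V_2: (-1)(-4) − (0)(-4) = 4
V_2→V_3: (0)(0) − (2)(-4) = 8
V_3→V_4: (2)(-1) − (-2)(0) = -2
V_4→V_1: (-2)(-4) − (-1)(-1) = 7
Σ = 17
Area = |Σ|/2 = 8.5.
Net area = 153.5 − 8.5 = 145.

145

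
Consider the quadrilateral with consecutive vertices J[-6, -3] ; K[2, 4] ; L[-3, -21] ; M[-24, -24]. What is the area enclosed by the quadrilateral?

Σ = (-18) + (-30) + (-432) + (-72) = -552
Area = |Σ|/2 = 276.

276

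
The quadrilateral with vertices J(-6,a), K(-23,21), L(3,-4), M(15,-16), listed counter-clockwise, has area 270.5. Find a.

19

The doubled signed area Σ (x_i y_{i+1} − x_{i+1} y_i) is linear in a.
With a=0 it equals -181; the coefficient of a is 38 (from the two edges through J).
So 38·a + -181 = 2·270.5 = 541 ⇒ a = 19.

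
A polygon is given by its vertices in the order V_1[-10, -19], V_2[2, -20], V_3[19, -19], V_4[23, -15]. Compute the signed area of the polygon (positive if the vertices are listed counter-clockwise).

Apply the surveyor's formula: 2A = Σ (x_i·y_{i+1} − x_{i+1}·y_i), indices taken mod 4.
V_1→V_2: (-10)(-20) − (2)(-19) = 238
V_2→V_3: (2)(-19) − (19)(-20) = 342
V_3→V_4: (19)(-15) − (23)(-19) = 152
V_4→V_1: (23)(-19) − (-10)(-15) = -587
Σ = 145
Signed area = Σ/2 = 72.5 (positive ⇒ counter-clockwise traversal).

72.5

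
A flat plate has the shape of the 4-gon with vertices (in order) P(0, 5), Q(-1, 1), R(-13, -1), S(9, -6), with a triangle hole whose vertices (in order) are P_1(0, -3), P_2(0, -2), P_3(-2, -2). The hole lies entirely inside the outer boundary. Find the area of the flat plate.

Outer boundary:
Apply Gauss's area formula: 2A = Σ (x_i·y_{i+1} − x_{i+1}·y_i), indices taken mod 4.
Cross-terms: 5, 14, 87, 45  ⇒  Σ = 151
Area = |Σ|/2 = 75.5.
Hole:
Cross-terms: 0, -4, 6  ⇒  Σ = 2
Area = |Σ|/2 = 1.
Net area = 75.5 − 1 = 74.5.

74.5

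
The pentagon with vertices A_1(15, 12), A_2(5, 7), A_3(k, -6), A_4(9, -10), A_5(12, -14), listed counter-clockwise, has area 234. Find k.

-3

The doubled signed area Σ (x_i y_{i+1} − x_{i+1} y_i) is linear in k.
With k=0 it equals 417; the coefficient of k is -17 (from the two edges through A_3).
So -17·k + 417 = 2·234 = 468 ⇒ k = -3.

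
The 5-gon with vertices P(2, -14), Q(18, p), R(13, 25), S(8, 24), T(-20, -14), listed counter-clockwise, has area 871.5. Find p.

-23

Write out the shoelace sum; only the two edges meeting at Q involve p:
2·Area = [(2·p − 18·(-14)) + (18·25 − 13·p)] + 788
       = -11·p + 1490 = 1743
⇒ p = -23.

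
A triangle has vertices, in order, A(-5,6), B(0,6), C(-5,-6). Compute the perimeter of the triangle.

30

|AB| = √((5)² + (0)²) = √25 = 5
|BC| = √((-5)² + (-12)²) = √169 = 13
|CA| = √((0)² + (12)²) = √144 = 12
Perimeter = 5 + 13 + 12 = 30.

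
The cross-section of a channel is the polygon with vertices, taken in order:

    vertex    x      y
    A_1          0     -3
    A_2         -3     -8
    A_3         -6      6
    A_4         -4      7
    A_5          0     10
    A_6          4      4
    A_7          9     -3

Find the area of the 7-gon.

124

Cross-terms: -9, -66, -18, -40, -40, -48, -27  ⇒  Σ = -248
Area = |Σ|/2 = 124.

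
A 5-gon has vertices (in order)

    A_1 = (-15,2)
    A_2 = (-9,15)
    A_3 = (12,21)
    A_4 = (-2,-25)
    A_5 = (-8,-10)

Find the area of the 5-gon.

Apply the shoelace formula: 2A = Σ (x_i·y_{i+1} − x_{i+1}·y_i), indices taken mod 5.
Cross-terms: -207, -369, -258, -180, -166  ⇒  Σ = -1180
Area = |Σ|/2 = 590.

590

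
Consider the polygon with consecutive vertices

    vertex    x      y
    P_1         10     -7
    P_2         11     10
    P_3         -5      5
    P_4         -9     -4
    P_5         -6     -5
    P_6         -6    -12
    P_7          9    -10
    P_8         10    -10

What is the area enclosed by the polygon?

Apply the surveyor's formula: 2A = Σ (x_i·y_{i+1} − x_{i+1}·y_i), indices taken mod 8.
Cross-terms: 177, 105, 65, 21, 42, 168, 10, 30  ⇒  Σ = 618
Area = |Σ|/2 = 309.

309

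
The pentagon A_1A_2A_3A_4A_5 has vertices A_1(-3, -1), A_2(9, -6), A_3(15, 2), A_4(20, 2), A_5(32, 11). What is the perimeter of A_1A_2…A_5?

|A_1A_2| = √((12)² + (-5)²) = √169 = 13
|A_2A_3| = √((6)² + (8)²) = √100 = 10
|A_3A_4| = √((5)² + (0)²) = √25 = 5
|A_4A_5| = √((12)² + (9)²) = √225 = 15
|A_5A_1| = √((-35)² + (-12)²) = √1369 = 37
Perimeter = 13 + 10 + 5 + 15 + 37 = 80.

80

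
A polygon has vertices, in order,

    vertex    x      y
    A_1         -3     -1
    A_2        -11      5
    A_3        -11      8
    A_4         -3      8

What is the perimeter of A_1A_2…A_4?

30

|A_1A_2| = √((-8)² + (6)²) = √100 = 10
|A_2A_3| = √((0)² + (3)²) = √9 = 3
|A_3A_4| = √((8)² + (0)²) = √64 = 8
|A_4A_1| = √((0)² + (-9)²) = √81 = 9
Perimeter = 10 + 3 + 8 + 9 = 30.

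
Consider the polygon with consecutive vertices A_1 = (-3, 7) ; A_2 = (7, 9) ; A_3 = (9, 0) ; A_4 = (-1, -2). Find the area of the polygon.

94

A_1→A_2: (-3)(9) − (7)(7) = -76
A_2→A_3: (7)(0) − (9)(9) = -81
A_3→A_4: (9)(-2) − (-1)(0) = -18
A_4→A_1: (-1)(7) − (-3)(-2) = -13
Σ = -188
Area = |Σ|/2 = 94.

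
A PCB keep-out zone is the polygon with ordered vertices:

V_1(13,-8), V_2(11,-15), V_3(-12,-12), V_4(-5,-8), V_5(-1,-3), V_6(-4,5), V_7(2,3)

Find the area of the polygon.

Apply Gauss's area formula: 2A = Σ (x_i·y_{i+1} − x_{i+1}·y_i), indices taken mod 7.
Σ = (-107) + (-312) + (36) + (7) + (-17) + (-22) + (-55) = -470
Area = |Σ|/2 = 235.

235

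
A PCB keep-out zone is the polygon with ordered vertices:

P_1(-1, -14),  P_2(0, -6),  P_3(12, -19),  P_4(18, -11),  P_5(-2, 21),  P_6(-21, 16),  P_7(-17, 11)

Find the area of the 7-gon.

671.5

Apply Gauss's area formula: 2A = Σ (x_i·y_{i+1} − x_{i+1}·y_i), indices taken mod 7.
Σ = (6) + (72) + (210) + (356) + (409) + (41) + (249) = 1343
Area = |Σ|/2 = 671.5.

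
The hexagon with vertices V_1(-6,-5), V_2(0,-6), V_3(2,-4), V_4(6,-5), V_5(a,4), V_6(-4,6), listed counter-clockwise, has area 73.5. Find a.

Write out the shoelace sum; only the two edges meeting at V_5 involve a:
2·Area = [(6·4 − a·(-5)) + (a·6 − (-4)·4)] + 118
       = 11·a + 158 = 147
⇒ a = -1.

-1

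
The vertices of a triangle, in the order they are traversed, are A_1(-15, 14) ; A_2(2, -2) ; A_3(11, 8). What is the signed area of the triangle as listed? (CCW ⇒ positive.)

Apply Gauss's area formula: 2A = Σ (x_i·y_{i+1} − x_{i+1}·y_i), indices taken mod 3.
Σ = (2) + (38) + (274) = 314
Signed area = Σ/2 = 157 (positive ⇒ counter-clockwise traversal).

157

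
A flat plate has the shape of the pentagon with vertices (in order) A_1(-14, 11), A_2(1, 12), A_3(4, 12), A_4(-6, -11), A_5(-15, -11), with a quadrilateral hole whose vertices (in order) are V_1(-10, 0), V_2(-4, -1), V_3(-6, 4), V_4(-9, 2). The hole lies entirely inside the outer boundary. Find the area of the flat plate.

286.5

Outer boundary:
Apply the shoelace formula: 2A = Σ (x_i·y_{i+1} − x_{i+1}·y_i), indices taken mod 5.
Cross-terms: -179, -36, 28, -99, -319  ⇒  Σ = -605
Area = |Σ|/2 = 302.5.
Hole:
V_1→V_2: (-10)(-1) − (-4)(0) = 10
V_2→V_3: (-4)(4) − (-6)(-1) = -22
V_3→V_4: (-6)(2) − (-9)(4) = 24
V_4→V_1: (-9)(0) − (-10)(2) = 20
Σ = 32
Area = |Σ|/2 = 16.
Net area = 302.5 − 16 = 286.5.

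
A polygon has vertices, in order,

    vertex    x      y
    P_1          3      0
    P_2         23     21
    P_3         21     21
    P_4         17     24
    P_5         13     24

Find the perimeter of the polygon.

66

|P_1P_2| = √((20)² + (21)²) = √841 = 29
|P_2P_3| = √((-2)² + (0)²) = √4 = 2
|P_3P_4| = √((-4)² + (3)²) = √25 = 5
|P_4P_5| = √((-4)² + (0)²) = √16 = 4
|P_5P_1| = √((-10)² + (-24)²) = √676 = 26
Perimeter = 29 + 2 + 5 + 4 + 26 = 66.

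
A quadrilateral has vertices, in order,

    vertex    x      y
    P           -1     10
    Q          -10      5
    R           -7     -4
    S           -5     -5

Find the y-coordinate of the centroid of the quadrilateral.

109/39

Apply the shoelace (surveyor's) formula. First the cross-terms c_i = x_i·y_{i+1} − x_{i+1}·y_i:
  95, 75, 15, -55  ⇒  2A = 130, A = 65.
Then Σ (y_i + y_{i+1})·c_i = 1090, so ȳ = 1090 / (6·65) = 109/39.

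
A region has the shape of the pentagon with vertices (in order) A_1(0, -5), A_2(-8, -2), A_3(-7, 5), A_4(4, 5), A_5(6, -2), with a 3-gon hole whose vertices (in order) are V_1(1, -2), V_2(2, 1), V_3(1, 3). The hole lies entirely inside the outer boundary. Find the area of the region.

Outer boundary:
Apply Gauss's area formula: 2A = Σ (x_i·y_{i+1} − x_{i+1}·y_i), indices taken mod 5.
Σ = (-40) + (-54) + (-55) + (-38) + (-30) = -217
Area = |Σ|/2 = 108.5.
Hole:
Σ = (5) + (5) + (-5) = 5
Area = |Σ|/2 = 2.5.
Net area = 108.5 − 2.5 = 106.

106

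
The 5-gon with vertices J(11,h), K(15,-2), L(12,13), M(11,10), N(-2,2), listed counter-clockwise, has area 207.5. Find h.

Write out the shoelace sum; only the two edges meeting at J involve h:
2·Area = [((-2)·h − 11·2) + (11·(-2) − 15·h)] + 238
       = -17·h + 194 = 415
⇒ h = -13.

-13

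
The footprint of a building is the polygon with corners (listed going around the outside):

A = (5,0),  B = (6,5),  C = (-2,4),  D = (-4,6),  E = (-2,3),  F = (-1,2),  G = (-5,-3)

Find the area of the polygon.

Apply the shoelace formula: 2A = Σ (x_i·y_{i+1} − x_{i+1}·y_i), indices taken mod 7.
Σ = (25) + (34) + (4) + (0) + (-1) + (13) + (15) = 90
Area = |Σ|/2 = 45.

45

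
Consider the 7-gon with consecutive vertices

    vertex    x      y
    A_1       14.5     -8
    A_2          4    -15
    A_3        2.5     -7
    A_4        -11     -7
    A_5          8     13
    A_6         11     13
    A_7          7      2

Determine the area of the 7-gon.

Apply the shoelace (surveyor's) formula: 2A = Σ (x_i·y_{i+1} − x_{i+1}·y_i), indices taken mod 7.
Σ = (-185.5) + (9.5) + (-94.5) + (-87) + (-39) + (-69) + (-85) = -550.5
Area = |Σ|/2 = 275.25.

275.25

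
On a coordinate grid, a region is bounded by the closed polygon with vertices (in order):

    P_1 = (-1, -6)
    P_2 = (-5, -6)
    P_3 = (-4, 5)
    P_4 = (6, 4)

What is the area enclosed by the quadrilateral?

Apply the shoelace formula: 2A = Σ (x_i·y_{i+1} − x_{i+1}·y_i), indices taken mod 4.
Σ = (-24) + (-49) + (-46) + (-32) = -151
Area = |Σ|/2 = 75.5.

75.5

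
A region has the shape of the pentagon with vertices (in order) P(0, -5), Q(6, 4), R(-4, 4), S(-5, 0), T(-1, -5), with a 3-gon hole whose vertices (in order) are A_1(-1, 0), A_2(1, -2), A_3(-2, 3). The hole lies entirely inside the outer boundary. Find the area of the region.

Outer boundary:
Σ = (30) + (40) + (20) + (25) + (5) = 120
Area = |Σ|/2 = 60.
Hole:
Σ = (2) + (-1) + (3) = 4
Area = |Σ|/2 = 2.
Net area = 60 − 2 = 58.

58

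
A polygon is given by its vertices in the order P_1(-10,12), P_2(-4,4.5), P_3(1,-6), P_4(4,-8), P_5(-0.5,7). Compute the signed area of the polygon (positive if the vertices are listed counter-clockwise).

63.25

P_1→P_2: (-10)(4.5) − (-4)(12) = 3
P_2→P_3: (-4)(-6) − (1)(4.5) = 19.5
P_3→P_4: (1)(-8) − (4)(-6) = 16
P_4→P_5: (4)(7) − (-0.5)(-8) = 24
P_5→P_1: (-0.5)(12) − (-10)(7) = 64
Σ = 126.5
Signed area = Σ/2 = 63.25 (positive ⇒ counter-clockwise traversal).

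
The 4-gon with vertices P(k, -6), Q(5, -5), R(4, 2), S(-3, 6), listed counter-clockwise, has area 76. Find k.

Write out the shoelace sum; only the two edges meeting at P involve k:
2·Area = [((-3)·(-6) − k·6) + (k·(-5) − 5·(-6))] + 60
       = -11·k + 108 = 152
⇒ k = -4.

-4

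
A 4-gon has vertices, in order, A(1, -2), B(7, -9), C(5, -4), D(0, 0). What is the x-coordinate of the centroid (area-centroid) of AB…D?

122/33

Apply the shoelace (surveyor's) formula. First the cross-terms c_i = x_i·y_{i+1} − x_{i+1}·y_i:
  5, 17, 0, 0  ⇒  2A = 22, A = 11.
Then Σ (x_i + x_{i+1})·c_i = 244, so x̄ = 244 / (6·11) = 122/33.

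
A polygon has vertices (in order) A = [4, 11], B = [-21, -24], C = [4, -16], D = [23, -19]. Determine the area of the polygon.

594

Apply the shoelace formula: 2A = Σ (x_i·y_{i+1} − x_{i+1}·y_i), indices taken mod 4.
Σ = (135) + (432) + (292) + (329) = 1188
Area = |Σ|/2 = 594.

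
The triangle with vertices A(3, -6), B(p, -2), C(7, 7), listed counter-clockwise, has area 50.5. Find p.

12

The doubled signed area Σ (x_i y_{i+1} − x_{i+1} y_i) is linear in p.
With p=0 it equals -55; the coefficient of p is 13 (from the two edges through B).
So 13·p + -55 = 2·50.5 = 101 ⇒ p = 12.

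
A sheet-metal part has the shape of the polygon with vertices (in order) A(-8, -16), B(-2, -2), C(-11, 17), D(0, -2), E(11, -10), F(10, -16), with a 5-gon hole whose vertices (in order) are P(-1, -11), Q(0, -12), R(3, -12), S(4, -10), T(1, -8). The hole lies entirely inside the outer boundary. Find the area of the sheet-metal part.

183.5

Outer boundary:
Apply Gauss's area formula: 2A = Σ (x_i·y_{i+1} − x_{i+1}·y_i), indices taken mod 6.
Cross-terms: -16, -56, 22, 22, -76, -288  ⇒  Σ = -392
Area = |Σ|/2 = 196.
Hole:
Apply Gauss's area formula: 2A = Σ (x_i·y_{i+1} − x_{i+1}·y_i), indices taken mod 5.
P→Q: (-1)(-12) − (0)(-11) = 12
Q→R: (0)(-12) − (3)(-12) = 36
R→S: (3)(-10) − (4)(-12) = 18
S→T: (4)(-8) − (1)(-10) = -22
T→P: (1)(-11) − (-1)(-8) = -19
Σ = 25
Area = |Σ|/2 = 12.5.
Net area = 196 − 12.5 = 183.5.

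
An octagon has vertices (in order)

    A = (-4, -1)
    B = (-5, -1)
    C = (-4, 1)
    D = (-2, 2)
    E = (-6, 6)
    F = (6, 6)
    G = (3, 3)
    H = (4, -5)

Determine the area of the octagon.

69.5

Apply the shoelace formula: 2A = Σ (x_i·y_{i+1} − x_{i+1}·y_i), indices taken mod 8.
A→B: (-4)(-1) − (-5)(-1) = -1
B→C: (-5)(1) − (-4)(-1) = -9
C→D: (-4)(2) − (-2)(1) = -6
D→E: (-2)(6) − (-6)(2) = 0
E→F: (-6)(6) − (6)(6) = -72
F→G: (6)(3) − (3)(6) = 0
G→H: (3)(-5) − (4)(3) = -27
H→A: (4)(-1) − (-4)(-5) = -24
Σ = -139
Area = |Σ|/2 = 69.5.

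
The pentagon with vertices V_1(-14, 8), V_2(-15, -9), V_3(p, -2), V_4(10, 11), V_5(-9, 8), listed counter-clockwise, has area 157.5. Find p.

-10

Write out the shoelace sum; only the two edges meeting at V_3 involve p:
2·Area = [((-15)·(-2) − p·(-9)) + (p·11 − 10·(-2))] + 465
       = 20·p + 515 = 315
⇒ p = -10.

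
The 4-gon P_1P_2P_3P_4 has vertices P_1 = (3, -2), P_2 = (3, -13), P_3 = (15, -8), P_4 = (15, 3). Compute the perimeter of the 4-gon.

48

|P_1P_2| = √((0)² + (-11)²) = √121 = 11
|P_2P_3| = √((12)² + (5)²) = √169 = 13
|P_3P_4| = √((0)² + (11)²) = √121 = 11
|P_4P_1| = √((-12)² + (-5)²) = √169 = 13
Perimeter = 11 + 13 + 11 + 13 = 48.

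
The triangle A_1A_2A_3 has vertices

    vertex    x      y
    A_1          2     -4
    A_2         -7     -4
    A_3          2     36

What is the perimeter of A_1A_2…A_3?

90

|A_1A_2| = √((-9)² + (0)²) = √81 = 9
|A_2A_3| = √((9)² + (40)²) = √1681 = 41
|A_3A_1| = √((0)² + (-40)²) = √1600 = 40
Perimeter = 9 + 41 + 40 = 90.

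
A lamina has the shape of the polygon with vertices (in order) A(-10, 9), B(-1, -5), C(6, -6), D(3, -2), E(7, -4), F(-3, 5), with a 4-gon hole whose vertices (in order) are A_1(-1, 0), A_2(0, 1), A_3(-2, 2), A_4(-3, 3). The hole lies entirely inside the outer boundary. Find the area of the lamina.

72.5

Outer boundary:
Apply Gauss's area formula: 2A = Σ (x_i·y_{i+1} − x_{i+1}·y_i), indices taken mod 6.
Σ = (59) + (36) + (6) + (2) + (23) + (23) = 149
Area = |Σ|/2 = 74.5.
Hole:
Apply the shoelace (surveyor's) formula: 2A = Σ (x_i·y_{i+1} − x_{i+1}·y_i), indices taken mod 4.
Σ = (-1) + (2) + (0) + (3) = 4
Area = |Σ|/2 = 2.
Net area = 74.5 − 2 = 72.5.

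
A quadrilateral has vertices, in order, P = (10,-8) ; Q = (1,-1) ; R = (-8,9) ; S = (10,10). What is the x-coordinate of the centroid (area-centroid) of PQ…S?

Apply the shoelace (surveyor's) formula. First the cross-terms c_i = x_i·y_{i+1} − x_{i+1}·y_i:
  -2, 1, -170, -180  ⇒  2A = -351, A = -175.5.
Then Σ (x_i + x_{i+1})·c_i = -3969, so x̄ = -3969 / (6·(-175.5)) = 49/13.

49/13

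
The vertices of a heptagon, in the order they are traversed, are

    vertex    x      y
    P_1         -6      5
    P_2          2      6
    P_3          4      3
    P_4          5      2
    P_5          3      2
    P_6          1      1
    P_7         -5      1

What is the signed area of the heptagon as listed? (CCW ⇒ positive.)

Apply the surveyor's formula: 2A = Σ (x_i·y_{i+1} − x_{i+1}·y_i), indices taken mod 7.
Σ = (-46) + (-18) + (-7) + (4) + (1) + (6) + (-19) = -79
Signed area = Σ/2 = -39.5 (negative ⇒ clockwise traversal).

-39.5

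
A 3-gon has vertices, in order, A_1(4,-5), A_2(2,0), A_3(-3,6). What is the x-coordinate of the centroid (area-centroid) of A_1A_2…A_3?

Apply Gauss's area formula. First the cross-terms c_i = x_i·y_{i+1} − x_{i+1}·y_i:
  10, 12, -9  ⇒  2A = 13, A = 6.5.
Then Σ (x_i + x_{i+1})·c_i = 39, so x̄ = 39 / (6·6.5) = 1.

1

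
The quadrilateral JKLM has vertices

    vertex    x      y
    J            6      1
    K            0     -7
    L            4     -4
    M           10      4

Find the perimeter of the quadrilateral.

30

|JK| = √((-6)² + (-8)²) = √100 = 10
|KL| = √((4)² + (3)²) = √25 = 5
|LM| = √((6)² + (8)²) = √100 = 10
|MJ| = √((-4)² + (-3)²) = √25 = 5
Perimeter = 10 + 5 + 10 + 5 = 30.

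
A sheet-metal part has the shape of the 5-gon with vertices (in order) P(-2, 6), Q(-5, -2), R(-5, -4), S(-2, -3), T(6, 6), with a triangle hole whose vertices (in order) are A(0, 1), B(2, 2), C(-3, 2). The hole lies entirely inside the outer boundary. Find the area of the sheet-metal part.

50

Outer boundary:
Apply the surveyor's formula: 2A = Σ (x_i·y_{i+1} − x_{i+1}·y_i), indices taken mod 5.
Σ = (34) + (10) + (7) + (6) + (48) = 105
Area = |Σ|/2 = 52.5.
Hole:
Cross-terms: -2, 10, -3  ⇒  Σ = 5
Area = |Σ|/2 = 2.5.
Net area = 52.5 − 2.5 = 50.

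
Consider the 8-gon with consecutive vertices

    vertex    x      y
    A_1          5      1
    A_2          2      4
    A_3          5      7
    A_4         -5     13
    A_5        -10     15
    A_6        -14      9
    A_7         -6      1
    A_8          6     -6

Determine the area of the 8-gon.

196.5

Apply the shoelace (surveyor's) formula: 2A = Σ (x_i·y_{i+1} − x_{i+1}·y_i), indices taken mod 8.
Σ = (18) + (-6) + (100) + (55) + (120) + (40) + (30) + (36) = 393
Area = |Σ|/2 = 196.5.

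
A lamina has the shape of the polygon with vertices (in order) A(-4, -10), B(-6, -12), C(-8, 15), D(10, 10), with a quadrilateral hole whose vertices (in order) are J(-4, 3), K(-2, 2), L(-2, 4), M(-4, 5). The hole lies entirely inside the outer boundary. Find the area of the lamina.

Outer boundary:
Σ = (-12) + (-186) + (-230) + (-60) = -488
Area = |Σ|/2 = 244.
Hole:
Cross-terms: -2, -4, 6, 8  ⇒  Σ = 8
Area = |Σ|/2 = 4.
Net area = 244 − 4 = 240.

240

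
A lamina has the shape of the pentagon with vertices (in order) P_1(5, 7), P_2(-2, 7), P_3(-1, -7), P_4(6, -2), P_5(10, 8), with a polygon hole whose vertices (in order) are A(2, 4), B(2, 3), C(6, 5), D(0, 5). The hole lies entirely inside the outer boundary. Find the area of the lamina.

101

Outer boundary:
Apply the surveyor's formula: 2A = Σ (x_i·y_{i+1} − x_{i+1}·y_i), indices taken mod 5.
Σ = (49) + (21) + (44) + (68) + (30) = 212
Area = |Σ|/2 = 106.
Hole:
Apply the shoelace formula: 2A = Σ (x_i·y_{i+1} − x_{i+1}·y_i), indices taken mod 4.
Σ = (-2) + (-8) + (30) + (-10) = 10
Area = |Σ|/2 = 5.
Net area = 106 − 5 = 101.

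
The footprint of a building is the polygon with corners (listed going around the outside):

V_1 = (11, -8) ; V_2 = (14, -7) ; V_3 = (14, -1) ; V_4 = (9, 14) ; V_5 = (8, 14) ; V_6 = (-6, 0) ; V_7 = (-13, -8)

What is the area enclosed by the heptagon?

331

Apply the surveyor's formula: 2A = Σ (x_i·y_{i+1} − x_{i+1}·y_i), indices taken mod 7.
Σ = (35) + (84) + (205) + (14) + (84) + (48) + (192) = 662
Area = |Σ|/2 = 331.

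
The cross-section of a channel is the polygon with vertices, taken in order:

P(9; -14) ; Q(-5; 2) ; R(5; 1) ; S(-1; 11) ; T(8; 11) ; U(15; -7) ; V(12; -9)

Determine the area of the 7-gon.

Apply the shoelace formula: 2A = Σ (x_i·y_{i+1} − x_{i+1}·y_i), indices taken mod 7.
Σ = (-52) + (-15) + (56) + (-99) + (-221) + (-51) + (-87) = -469
Area = |Σ|/2 = 234.5.

234.5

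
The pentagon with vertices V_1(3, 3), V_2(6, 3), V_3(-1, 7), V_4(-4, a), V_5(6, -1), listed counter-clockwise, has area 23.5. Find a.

6

Write out the shoelace sum; only the two edges meeting at V_4 involve a:
2·Area = [((-1)·a − (-4)·7) + ((-4)·(-1) − 6·a)] + 57
       = -7·a + 89 = 47
⇒ a = 6.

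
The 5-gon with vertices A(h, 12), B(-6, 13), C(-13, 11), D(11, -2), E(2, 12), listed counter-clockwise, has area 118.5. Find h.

Write out the shoelace sum; only the two edges meeting at A involve h:
2·Area = [(2·12 − h·12) + (h·13 − (-6)·12)] + 144
       = 1·h + 240 = 237
⇒ h = -3.

-3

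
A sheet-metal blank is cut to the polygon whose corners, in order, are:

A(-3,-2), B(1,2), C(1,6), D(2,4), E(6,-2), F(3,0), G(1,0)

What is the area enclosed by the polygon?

16

Apply the surveyor's formula: 2A = Σ (x_i·y_{i+1} − x_{i+1}·y_i), indices taken mod 7.
Cross-terms: -4, 4, -8, -28, 6, 0, -2  ⇒  Σ = -32
Area = |Σ|/2 = 16.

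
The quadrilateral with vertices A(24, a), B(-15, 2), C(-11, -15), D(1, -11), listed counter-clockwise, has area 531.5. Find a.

The doubled signed area Σ (x_i y_{i+1} − x_{i+1} y_i) is linear in a.
With a=0 it equals 695; the coefficient of a is 16 (from the two edges through A).
So 16·a + 695 = 2·531.5 = 1063 ⇒ a = 23.

23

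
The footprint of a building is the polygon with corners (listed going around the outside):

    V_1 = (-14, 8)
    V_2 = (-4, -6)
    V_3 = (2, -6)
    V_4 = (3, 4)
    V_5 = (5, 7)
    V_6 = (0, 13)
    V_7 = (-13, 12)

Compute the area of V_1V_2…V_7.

238.5

Cross-terms: 116, 36, 26, 1, 65, 169, 64  ⇒  Σ = 477
Area = |Σ|/2 = 238.5.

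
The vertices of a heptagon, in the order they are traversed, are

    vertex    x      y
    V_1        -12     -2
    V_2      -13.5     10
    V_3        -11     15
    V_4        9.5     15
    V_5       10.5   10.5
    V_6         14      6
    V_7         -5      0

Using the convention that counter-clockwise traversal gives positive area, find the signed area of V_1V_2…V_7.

-324.375

Apply the shoelace formula: 2A = Σ (x_i·y_{i+1} − x_{i+1}·y_i), indices taken mod 7.
V_1→V_2: (-12)(10) − (-13.5)(-2) = -147
V_2→V_3: (-13.5)(15) − (-11)(10) = -92.5
V_3→V_4: (-11)(15) − (9.5)(15) = -307.5
V_4→V_5: (9.5)(10.5) − (10.5)(15) = -57.75
V_5→V_6: (10.5)(6) − (14)(10.5) = -84
V_6→V_7: (14)(0) − (-5)(6) = 30
V_7→V_1: (-5)(-2) − (-12)(0) = 10
Σ = -648.75
Signed area = Σ/2 = -324.375 (negative ⇒ clockwise traversal).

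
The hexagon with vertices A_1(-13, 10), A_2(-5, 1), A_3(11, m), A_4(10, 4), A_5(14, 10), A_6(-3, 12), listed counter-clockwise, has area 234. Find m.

-2

Write out the shoelace sum; only the two edges meeting at A_3 involve m:
2·Area = [((-5)·m − 11·1) + (11·4 − 10·m)] + 405
       = -15·m + 438 = 468
⇒ m = -2.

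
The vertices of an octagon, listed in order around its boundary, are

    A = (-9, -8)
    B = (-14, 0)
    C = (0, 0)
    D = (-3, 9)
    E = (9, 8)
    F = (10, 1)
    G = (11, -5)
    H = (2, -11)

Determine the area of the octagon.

Apply the shoelace (surveyor's) formula: 2A = Σ (x_i·y_{i+1} − x_{i+1}·y_i), indices taken mod 8.
Σ = (-112) + (0) + (0) + (-105) + (-71) + (-61) + (-111) + (-115) = -575
Area = |Σ|/2 = 287.5.

287.5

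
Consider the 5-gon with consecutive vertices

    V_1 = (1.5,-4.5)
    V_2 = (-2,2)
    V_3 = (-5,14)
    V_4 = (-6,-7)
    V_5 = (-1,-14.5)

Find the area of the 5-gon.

100.625

Apply the surveyor's formula: 2A = Σ (x_i·y_{i+1} − x_{i+1}·y_i), indices taken mod 5.
Σ = (-6) + (-18) + (119) + (80) + (26.25) = 201.25
Area = |Σ|/2 = 100.625.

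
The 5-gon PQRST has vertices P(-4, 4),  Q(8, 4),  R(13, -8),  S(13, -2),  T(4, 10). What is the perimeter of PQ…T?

|PQ| = √((12)² + (0)²) = √144 = 12
|QR| = √((5)² + (-12)²) = √169 = 13
|RS| = √((0)² + (6)²) = √36 = 6
|ST| = √((-9)² + (12)²) = √225 = 15
|TP| = √((-8)² + (-6)²) = √100 = 10
Perimeter = 12 + 13 + 6 + 15 + 10 = 56.

56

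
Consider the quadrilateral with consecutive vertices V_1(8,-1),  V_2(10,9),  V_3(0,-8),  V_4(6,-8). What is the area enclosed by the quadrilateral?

Apply Gauss's area formula: 2A = Σ (x_i·y_{i+1} − x_{i+1}·y_i), indices taken mod 4.
V_1→V_2: (8)(9) − (10)(-1) = 82
V_2→V_3: (10)(-8) − (0)(9) = -80
V_3→V_4: (0)(-8) − (6)(-8) = 48
V_4→V_1: (6)(-1) − (8)(-8) = 58
Σ = 108
Area = |Σ|/2 = 54.

54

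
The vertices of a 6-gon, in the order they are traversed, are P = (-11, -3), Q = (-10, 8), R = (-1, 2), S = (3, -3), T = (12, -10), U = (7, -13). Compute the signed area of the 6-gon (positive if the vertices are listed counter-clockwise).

Apply the shoelace (surveyor's) formula: 2A = Σ (x_i·y_{i+1} − x_{i+1}·y_i), indices taken mod 6.
Cross-terms: -118, -12, -3, 6, -86, -164  ⇒  Σ = -377
Signed area = Σ/2 = -188.5 (negative ⇒ clockwise traversal).

-188.5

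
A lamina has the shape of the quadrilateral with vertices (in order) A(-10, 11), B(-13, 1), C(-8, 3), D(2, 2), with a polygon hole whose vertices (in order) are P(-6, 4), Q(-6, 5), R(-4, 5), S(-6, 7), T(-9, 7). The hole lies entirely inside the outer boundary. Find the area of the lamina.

Outer boundary:
Σ = (133) + (-31) + (-22) + (42) = 122
Area = |Σ|/2 = 61.
Hole:
Cross-terms: -6, -10, 2, 21, 6  ⇒  Σ = 13
Area = |Σ|/2 = 6.5.
Net area = 61 − 6.5 = 54.5.

54.5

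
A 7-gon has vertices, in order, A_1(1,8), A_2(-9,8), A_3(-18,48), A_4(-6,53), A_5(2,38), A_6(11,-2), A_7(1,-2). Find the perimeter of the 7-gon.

|A_1A_2| = √((-10)² + (0)²) = √100 = 10
|A_2A_3| = √((-9)² + (40)²) = √1681 = 41
|A_3A_4| = √((12)² + (5)²) = √169 = 13
|A_4A_5| = √((8)² + (-15)²) = √289 = 17
|A_5A_6| = √((9)² + (-40)²) = √1681 = 41
|A_6A_7| = √((-10)² + (0)²) = √100 = 10
|A_7A_1| = √((0)² + (10)²) = √100 = 10
Perimeter = 10 + 41 + 13 + 17 + 41 + 10 + 10 = 142.

142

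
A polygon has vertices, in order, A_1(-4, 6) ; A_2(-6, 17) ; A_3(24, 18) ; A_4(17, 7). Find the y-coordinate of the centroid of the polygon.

1713/139

Apply Gauss's area formula. First the cross-terms c_i = x_i·y_{i+1} − x_{i+1}·y_i:
  -32, -516, -138, 130  ⇒  2A = -556, A = -278.
Then Σ (y_i + y_{i+1})·c_i = -20556, so ȳ = -20556 / (6·(-278)) = 1713/139.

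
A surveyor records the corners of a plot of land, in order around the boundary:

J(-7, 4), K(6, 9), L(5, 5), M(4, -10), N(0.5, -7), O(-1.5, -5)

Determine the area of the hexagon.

124.5

Apply the shoelace (surveyor's) formula: 2A = Σ (x_i·y_{i+1} − x_{i+1}·y_i), indices taken mod 6.
Σ = (-87) + (-15) + (-70) + (-23) + (-13) + (-41) = -249
Area = |Σ|/2 = 124.5.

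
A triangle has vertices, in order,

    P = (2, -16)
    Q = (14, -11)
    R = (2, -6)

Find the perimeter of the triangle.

|PQ| = √((12)² + (5)²) = √169 = 13
|QR| = √((-12)² + (5)²) = √169 = 13
|RP| = √((0)² + (-10)²) = √100 = 10
Perimeter = 13 + 13 + 10 = 36.

36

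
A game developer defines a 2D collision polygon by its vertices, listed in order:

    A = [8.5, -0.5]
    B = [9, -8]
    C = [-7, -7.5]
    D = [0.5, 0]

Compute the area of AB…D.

91.75

Apply the shoelace formula: 2A = Σ (x_i·y_{i+1} − x_{i+1}·y_i), indices taken mod 4.
Σ = (-63.5) + (-123.5) + (3.75) + (-0.25) = -183.5
Area = |Σ|/2 = 91.75.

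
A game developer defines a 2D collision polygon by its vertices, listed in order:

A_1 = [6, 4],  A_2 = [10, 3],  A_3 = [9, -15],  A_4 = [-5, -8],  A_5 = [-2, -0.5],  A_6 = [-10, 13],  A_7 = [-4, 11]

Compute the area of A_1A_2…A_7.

265.25

Apply the shoelace formula: 2A = Σ (x_i·y_{i+1} − x_{i+1}·y_i), indices taken mod 7.
Σ = (-22) + (-177) + (-147) + (-13.5) + (-31) + (-58) + (-82) = -530.5
Area = |Σ|/2 = 265.25.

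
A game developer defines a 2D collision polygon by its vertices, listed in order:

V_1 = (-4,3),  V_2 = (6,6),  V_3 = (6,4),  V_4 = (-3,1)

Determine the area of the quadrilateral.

Apply the shoelace (surveyor's) formula: 2A = Σ (x_i·y_{i+1} − x_{i+1}·y_i), indices taken mod 4.
Σ = (-42) + (-12) + (18) + (-5) = -41
Area = |Σ|/2 = 20.5.

20.5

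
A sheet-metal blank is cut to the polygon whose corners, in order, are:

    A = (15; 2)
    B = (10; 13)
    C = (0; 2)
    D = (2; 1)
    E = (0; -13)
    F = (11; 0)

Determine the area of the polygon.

165

Cross-terms: 175, 20, -4, -26, 143, 22  ⇒  Σ = 330
Area = |Σ|/2 = 165.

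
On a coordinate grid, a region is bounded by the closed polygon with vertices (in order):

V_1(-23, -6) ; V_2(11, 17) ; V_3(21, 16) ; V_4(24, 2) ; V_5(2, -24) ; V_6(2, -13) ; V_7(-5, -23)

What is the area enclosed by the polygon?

1008

Apply the shoelace (surveyor's) formula: 2A = Σ (x_i·y_{i+1} − x_{i+1}·y_i), indices taken mod 7.
Cross-terms: -325, -181, -342, -580, 22, -111, -499  ⇒  Σ = -2016
Area = |Σ|/2 = 1008.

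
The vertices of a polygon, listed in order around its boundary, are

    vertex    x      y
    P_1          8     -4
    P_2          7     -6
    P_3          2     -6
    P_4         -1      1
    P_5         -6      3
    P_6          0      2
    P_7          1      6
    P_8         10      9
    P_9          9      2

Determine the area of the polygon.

Apply the shoelace (surveyor's) formula: 2A = Σ (x_i·y_{i+1} − x_{i+1}·y_i), indices taken mod 9.
Σ = (-20) + (-30) + (-4) + (3) + (-12) + (-2) + (-51) + (-61) + (-52) = -229
Area = |Σ|/2 = 114.5.

114.5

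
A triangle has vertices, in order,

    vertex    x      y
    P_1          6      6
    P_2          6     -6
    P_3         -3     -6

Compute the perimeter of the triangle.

36

|P_1P_2| = √((0)² + (-12)²) = √144 = 12
|P_2P_3| = √((-9)² + (0)²) = √81 = 9
|P_3P_1| = √((9)² + (12)²) = √225 = 15
Perimeter = 12 + 9 + 15 = 36.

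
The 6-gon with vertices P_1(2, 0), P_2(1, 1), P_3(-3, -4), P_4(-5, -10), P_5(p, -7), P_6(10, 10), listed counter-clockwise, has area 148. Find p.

10

Write out the shoelace sum; only the two edges meeting at P_5 involve p:
2·Area = [((-5)·(-7) − p·(-10)) + (p·10 − 10·(-7))] + -9
       = 20·p + 96 = 296
⇒ p = 10.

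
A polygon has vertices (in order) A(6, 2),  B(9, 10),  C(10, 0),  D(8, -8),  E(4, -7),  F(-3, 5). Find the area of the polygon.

99.5

A→B: (6)(10) − (9)(2) = 42
B→C: (9)(0) − (10)(10) = -100
C→D: (10)(-8) − (8)(0) = -80
D→E: (8)(-7) − (4)(-8) = -24
E→F: (4)(5) − (-3)(-7) = -1
F→A: (-3)(2) − (6)(5) = -36
Σ = -199
Area = |Σ|/2 = 99.5.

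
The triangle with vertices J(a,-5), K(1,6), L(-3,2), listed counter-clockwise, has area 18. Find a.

Write out the shoelace sum; only the two edges meeting at J involve a:
2·Area = [((-3)·(-5) − a·2) + (a·6 − 1·(-5))] + 20
       = 4·a + 40 = 36
⇒ a = -1.

-1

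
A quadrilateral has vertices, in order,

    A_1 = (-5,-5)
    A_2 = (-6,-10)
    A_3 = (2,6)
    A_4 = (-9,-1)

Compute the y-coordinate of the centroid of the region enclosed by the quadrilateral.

Apply the shoelace (surveyor's) formula. First the cross-terms c_i = x_i·y_{i+1} − x_{i+1}·y_i:
  20, -16, 52, 40  ⇒  2A = 96, A = 48.
Then Σ (y_i + y_{i+1})·c_i = -216, so ȳ = -216 / (6·48) = -0.75.

-0.75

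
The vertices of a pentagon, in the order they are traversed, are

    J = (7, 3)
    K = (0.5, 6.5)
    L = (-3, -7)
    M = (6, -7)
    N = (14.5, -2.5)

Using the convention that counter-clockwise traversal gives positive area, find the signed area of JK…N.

135.25

Apply Gauss's area formula: 2A = Σ (x_i·y_{i+1} − x_{i+1}·y_i), indices taken mod 5.
Σ = (44) + (16) + (63) + (86.5) + (61) = 270.5
Signed area = Σ/2 = 135.25 (positive ⇒ counter-clockwise traversal).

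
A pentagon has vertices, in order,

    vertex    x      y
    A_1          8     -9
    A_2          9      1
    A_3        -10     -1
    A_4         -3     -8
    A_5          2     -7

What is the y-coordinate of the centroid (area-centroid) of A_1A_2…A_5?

Apply Gauss's area formula. First the cross-terms c_i = x_i·y_{i+1} − x_{i+1}·y_i:
  89, 1, 77, 37, 38  ⇒  2A = 242, A = 121.
Then Σ (y_i + y_{i+1})·c_i = -2568, so ȳ = -2568 / (6·121) = -428/121.

-428/121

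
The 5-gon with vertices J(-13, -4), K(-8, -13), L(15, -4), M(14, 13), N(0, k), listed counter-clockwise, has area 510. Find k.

Write out the shoelace sum; only the two edges meeting at N involve k:
2·Area = [(14·k − 0·13) + (0·(-4) − (-13)·k)] + 615
       = 27·k + 615 = 1020
⇒ k = 15.

15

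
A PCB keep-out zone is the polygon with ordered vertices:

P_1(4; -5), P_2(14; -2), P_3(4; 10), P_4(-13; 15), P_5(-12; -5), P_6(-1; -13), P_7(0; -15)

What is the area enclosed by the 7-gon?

435.5

P_1→P_2: (4)(-2) − (14)(-5) = 62
P_2→P_3: (14)(10) − (4)(-2) = 148
P_3→P_4: (4)(15) − (-13)(10) = 190
P_4→P_5: (-13)(-5) − (-12)(15) = 245
P_5→P_6: (-12)(-13) − (-1)(-5) = 151
P_6→P_7: (-1)(-15) − (0)(-13) = 15
P_7→P_1: (0)(-5) − (4)(-15) = 60
Σ = 871
Area = |Σ|/2 = 435.5.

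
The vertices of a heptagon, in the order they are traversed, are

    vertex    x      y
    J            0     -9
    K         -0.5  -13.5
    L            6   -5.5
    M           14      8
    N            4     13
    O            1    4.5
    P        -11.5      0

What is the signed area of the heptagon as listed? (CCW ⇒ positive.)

Cross-terms: -4.5, 83.75, 125, 150, 5, 51.75, 103.5  ⇒  Σ = 514.5
Signed area = Σ/2 = 257.25 (positive ⇒ counter-clockwise traversal).

257.25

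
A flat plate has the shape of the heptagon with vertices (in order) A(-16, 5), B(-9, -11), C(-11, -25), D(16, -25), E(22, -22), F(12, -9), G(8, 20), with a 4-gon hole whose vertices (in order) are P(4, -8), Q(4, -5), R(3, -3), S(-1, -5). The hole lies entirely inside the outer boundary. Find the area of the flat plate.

955.5

Outer boundary:
Σ = (221) + (104) + (675) + (198) + (66) + (312) + (360) = 1936
Area = |Σ|/2 = 968.
Hole:
Apply the shoelace (surveyor's) formula: 2A = Σ (x_i·y_{i+1} − x_{i+1}·y_i), indices taken mod 4.
Cross-terms: 12, 3, -18, 28  ⇒  Σ = 25
Area = |Σ|/2 = 12.5.
Net area = 968 − 12.5 = 955.5.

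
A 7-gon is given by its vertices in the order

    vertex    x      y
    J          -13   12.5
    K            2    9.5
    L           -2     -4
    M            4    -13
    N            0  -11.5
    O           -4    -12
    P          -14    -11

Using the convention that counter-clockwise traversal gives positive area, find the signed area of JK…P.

-314.75

Σ = (-148.5) + (11) + (42) + (-46) + (-46) + (-124) + (-318) = -629.5
Signed area = Σ/2 = -314.75 (negative ⇒ clockwise traversal).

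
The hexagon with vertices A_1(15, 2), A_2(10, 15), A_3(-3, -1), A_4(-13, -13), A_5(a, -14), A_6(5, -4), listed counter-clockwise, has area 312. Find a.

4

Write out the shoelace sum; only the two edges meeting at A_5 involve a:
2·Area = [((-13)·(-14) − a·(-13)) + (a·(-4) − 5·(-14))] + 336
       = 9·a + 588 = 624
⇒ a = 4.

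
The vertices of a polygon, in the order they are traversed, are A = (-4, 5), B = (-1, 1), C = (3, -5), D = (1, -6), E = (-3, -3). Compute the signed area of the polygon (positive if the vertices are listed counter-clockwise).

Σ = (1) + (2) + (-13) + (-21) + (-27) = -58
Signed area = Σ/2 = -29 (negative ⇒ clockwise traversal).

-29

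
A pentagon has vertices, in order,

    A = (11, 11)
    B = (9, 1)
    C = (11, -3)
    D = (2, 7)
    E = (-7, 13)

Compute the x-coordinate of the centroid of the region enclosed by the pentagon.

Apply the shoelace (surveyor's) formula. First the cross-terms c_i = x_i·y_{i+1} − x_{i+1}·y_i:
  -88, -38, 83, 75, -220  ⇒  2A = -188, A = -94.
Then Σ (x_i + x_{i+1})·c_i = -2696, so x̄ = -2696 / (6·(-94)) = 674/141.

674/141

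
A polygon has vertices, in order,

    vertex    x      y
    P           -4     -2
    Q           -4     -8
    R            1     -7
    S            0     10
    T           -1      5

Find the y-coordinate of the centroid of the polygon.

-89/51

Apply the shoelace (surveyor's) formula. First the cross-terms c_i = x_i·y_{i+1} − x_{i+1}·y_i:
  24, 36, 10, 10, 22  ⇒  2A = 102, A = 51.
Then Σ (y_i + y_{i+1})·c_i = -534, so ȳ = -534 / (6·51) = -89/51.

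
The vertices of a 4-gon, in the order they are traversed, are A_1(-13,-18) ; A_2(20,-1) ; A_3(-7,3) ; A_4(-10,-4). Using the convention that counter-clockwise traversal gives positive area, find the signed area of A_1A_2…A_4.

306

Apply the surveyor's formula: 2A = Σ (x_i·y_{i+1} − x_{i+1}·y_i), indices taken mod 4.
A_1→A_2: (-13)(-1) − (20)(-18) = 373
A_2→A_3: (20)(3) − (-7)(-1) = 53
A_3→A_4: (-7)(-4) − (-10)(3) = 58
A_4→A_1: (-10)(-18) − (-13)(-4) = 128
Σ = 612
Signed area = Σ/2 = 306 (positive ⇒ counter-clockwise traversal).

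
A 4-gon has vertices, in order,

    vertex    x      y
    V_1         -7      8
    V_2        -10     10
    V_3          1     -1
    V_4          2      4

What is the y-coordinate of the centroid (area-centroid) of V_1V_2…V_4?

Apply Gauss's area formula. First the cross-terms c_i = x_i·y_{i+1} − x_{i+1}·y_i:
  10, 0, 6, 44  ⇒  2A = 60, A = 30.
Then Σ (y_i + y_{i+1})·c_i = 726, so ȳ = 726 / (6·30) = 121/30.

121/30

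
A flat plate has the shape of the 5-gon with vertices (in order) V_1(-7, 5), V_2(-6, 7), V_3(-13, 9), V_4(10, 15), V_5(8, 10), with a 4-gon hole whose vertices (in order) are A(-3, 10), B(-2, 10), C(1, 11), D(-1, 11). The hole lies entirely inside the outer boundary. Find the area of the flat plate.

87

Outer boundary:
Cross-terms: -19, 37, -285, -20, 110  ⇒  Σ = -177
Area = |Σ|/2 = 88.5.
Hole:
Apply the shoelace (surveyor's) formula: 2A = Σ (x_i·y_{i+1} − x_{i+1}·y_i), indices taken mod 4.
Σ = (-10) + (-32) + (22) + (23) = 3
Area = |Σ|/2 = 1.5.
Net area = 88.5 − 1.5 = 87.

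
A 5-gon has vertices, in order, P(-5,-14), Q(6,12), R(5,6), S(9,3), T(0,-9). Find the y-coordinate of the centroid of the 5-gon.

-46/33

Apply the shoelace formula. First the cross-terms c_i = x_i·y_{i+1} − x_{i+1}·y_i:
  24, -24, -39, -81, -45  ⇒  2A = -165, A = -82.5.
Then Σ (y_i + y_{i+1})·c_i = 690, so ȳ = 690 / (6·(-82.5)) = -46/33.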